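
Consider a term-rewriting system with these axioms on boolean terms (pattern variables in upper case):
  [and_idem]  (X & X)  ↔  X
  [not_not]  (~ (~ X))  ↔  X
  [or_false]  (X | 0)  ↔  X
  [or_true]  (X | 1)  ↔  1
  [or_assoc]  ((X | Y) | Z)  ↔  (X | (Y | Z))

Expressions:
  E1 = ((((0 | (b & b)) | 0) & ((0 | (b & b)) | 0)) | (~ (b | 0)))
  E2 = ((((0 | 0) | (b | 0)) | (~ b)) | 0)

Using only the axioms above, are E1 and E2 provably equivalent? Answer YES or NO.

1. [and_idem →] (((0 | (b & b)) | 0) & ((0 | (b & b)) | 0))  →  ((0 | (b & b)) | 0);  E1 = (((0 | (b & b)) | 0) | (~ (b | 0)))
2. [or_false →] (b | 0)  →  b;  E1 = (((0 | (b & b)) | 0) | (~ b))
3. [and_idem →] (b & b)  →  b;  E1 = (((0 | b) | 0) | (~ b))
4. [or_false →] ((0 | b) | 0)  →  (0 | b);  E1 = ((0 | b) | (~ b))
5. [or_false ←] ((0 | b) | (~ b))  →  (((0 | b) | (~ b)) | 0)
6. [or_false ←] 0  →  (0 | 0);  E1 = ((((0 | 0) | b) | (~ b)) | 0)
7. [or_false ←] b  →  (b | 0);  this is E2

YES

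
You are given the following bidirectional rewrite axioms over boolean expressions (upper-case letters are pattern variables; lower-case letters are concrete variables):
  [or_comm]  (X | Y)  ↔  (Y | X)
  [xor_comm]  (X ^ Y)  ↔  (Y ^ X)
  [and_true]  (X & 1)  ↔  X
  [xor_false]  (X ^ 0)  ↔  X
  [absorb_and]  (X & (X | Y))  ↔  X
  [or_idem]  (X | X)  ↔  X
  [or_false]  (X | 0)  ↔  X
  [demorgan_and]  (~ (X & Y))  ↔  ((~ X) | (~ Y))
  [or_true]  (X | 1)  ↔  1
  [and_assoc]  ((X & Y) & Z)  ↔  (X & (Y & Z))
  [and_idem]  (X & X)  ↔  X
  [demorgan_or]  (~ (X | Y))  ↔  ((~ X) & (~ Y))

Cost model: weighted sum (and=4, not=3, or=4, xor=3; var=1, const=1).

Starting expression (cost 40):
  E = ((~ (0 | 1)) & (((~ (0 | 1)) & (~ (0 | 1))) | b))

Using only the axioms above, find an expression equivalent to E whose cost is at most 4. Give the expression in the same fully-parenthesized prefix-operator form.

(~ 1)   [cost 4]

step 1: and_idem (→) rewrites ((~ (0 | 1)) & (~ (0 | 1))) into (~ (0 | 1)), now ((~ (0 | 1)) & ((~ (0 | 1)) | b))
step 2: absorb_and (→) rewrites ((~ (0 | 1)) & ((~ (0 | 1)) | b)) into (~ (0 | 1))
step 3: or_true (→) rewrites (0 | 1) into 1, reaching cost 4 (bound 4)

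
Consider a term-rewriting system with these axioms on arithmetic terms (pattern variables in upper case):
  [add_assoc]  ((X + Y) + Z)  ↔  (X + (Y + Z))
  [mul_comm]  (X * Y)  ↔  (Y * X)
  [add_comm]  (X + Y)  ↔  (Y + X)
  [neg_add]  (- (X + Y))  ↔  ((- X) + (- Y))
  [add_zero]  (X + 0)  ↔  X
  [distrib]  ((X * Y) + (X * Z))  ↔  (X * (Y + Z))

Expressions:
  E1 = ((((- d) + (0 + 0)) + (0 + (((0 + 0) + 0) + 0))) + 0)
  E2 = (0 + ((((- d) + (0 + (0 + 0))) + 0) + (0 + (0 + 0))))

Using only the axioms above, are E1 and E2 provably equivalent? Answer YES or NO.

1. [add_zero →] ((((- d) + (0 + 0)) + (0 + (((0 + 0) + 0) + 0))) + 0)  →  (((- d) + (0 + 0)) + (0 + (((0 + 0) + 0) + 0)))
2. [add_zero →] (0 + 0)  →  0;  E1 = (((- d) + 0) + (0 + (((0 + 0) + 0) + 0)))
3. [add_zero →] (0 + 0)  →  0;  E1 = (((- d) + 0) + (0 + ((0 + 0) + 0)))
4. [add_zero →] ((0 + 0) + 0)  →  (0 + 0);  E1 = (((- d) + 0) + (0 + (0 + 0)))
5. [add_zero →] (0 + 0)  →  0;  E1 = (((- d) + 0) + (0 + 0))
6. [add_zero →] ((- d) + 0)  →  (- d);  E1 = ((- d) + (0 + 0))
7. [add_zero →] (0 + 0)  →  0;  E1 = ((- d) + 0)
8. [add_zero ←] (- d)  →  ((- d) + 0);  E1 = (((- d) + 0) + 0)
9. [add_zero ←] (((- d) + 0) + 0)  →  ((((- d) + 0) + 0) + 0)
10. [add_zero ←] (- d)  →  ((- d) + 0);  E1 = (((((- d) + 0) + 0) + 0) + 0)
11. [add_zero ←] 0  →  (0 + 0);  E1 = (((((- d) + (0 + 0)) + 0) + 0) + 0)
12. [add_zero ←] 0  →  (0 + 0);  E1 = (((((- d) + (0 + 0)) + 0) + (0 + 0)) + 0)
13. [add_zero ←] 0  →  (0 + 0);  E1 = (((((- d) + (0 + 0)) + 0) + (0 + (0 + 0))) + 0)
14. [add_comm →] (((((- d) + (0 + 0)) + 0) + (0 + (0 + 0))) + 0)  →  (0 + ((((- d) + (0 + 0)) + 0) + (0 + (0 + 0))))
15. [add_zero ←] 0  →  (0 + 0);  this is E2

YES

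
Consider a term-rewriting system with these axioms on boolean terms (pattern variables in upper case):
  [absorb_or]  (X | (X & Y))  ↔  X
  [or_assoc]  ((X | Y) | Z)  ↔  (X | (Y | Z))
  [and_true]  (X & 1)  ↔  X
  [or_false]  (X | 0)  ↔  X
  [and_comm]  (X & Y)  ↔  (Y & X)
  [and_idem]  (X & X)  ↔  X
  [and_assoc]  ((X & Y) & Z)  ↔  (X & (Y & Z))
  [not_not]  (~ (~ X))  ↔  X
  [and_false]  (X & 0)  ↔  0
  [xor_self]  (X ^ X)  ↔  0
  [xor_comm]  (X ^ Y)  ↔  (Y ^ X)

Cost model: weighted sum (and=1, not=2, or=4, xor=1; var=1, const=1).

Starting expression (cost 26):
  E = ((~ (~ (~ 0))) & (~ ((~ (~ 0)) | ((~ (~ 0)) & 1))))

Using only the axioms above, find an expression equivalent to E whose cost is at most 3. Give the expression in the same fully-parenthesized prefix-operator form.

1. [absorb_or →] ((~ (~ 0)) | ((~ (~ 0)) & 1))  →  (~ (~ 0));  E = ((~ (~ (~ 0))) & (~ (~ (~ 0))))
2. [and_idem →] ((~ (~ (~ 0))) & (~ (~ (~ 0))))  →  (~ (~ (~ 0)))
3. [not_not →] (~ (~ 0))  →  0;  cost 3 ≤ 3, done

(~ 0)   [cost 3]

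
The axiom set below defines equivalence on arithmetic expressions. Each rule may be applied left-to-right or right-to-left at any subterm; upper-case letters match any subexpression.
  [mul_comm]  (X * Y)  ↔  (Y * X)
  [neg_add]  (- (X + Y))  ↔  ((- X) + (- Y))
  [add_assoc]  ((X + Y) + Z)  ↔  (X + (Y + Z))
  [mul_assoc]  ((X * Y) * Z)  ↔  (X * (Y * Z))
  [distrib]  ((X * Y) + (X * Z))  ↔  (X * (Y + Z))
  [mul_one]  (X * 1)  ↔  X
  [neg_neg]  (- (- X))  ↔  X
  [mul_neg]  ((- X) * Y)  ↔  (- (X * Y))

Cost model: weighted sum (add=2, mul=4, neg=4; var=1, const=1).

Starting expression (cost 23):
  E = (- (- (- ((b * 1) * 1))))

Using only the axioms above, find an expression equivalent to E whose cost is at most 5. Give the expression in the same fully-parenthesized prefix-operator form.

step 1: mul_one (→) rewrites (b * 1) into b, now (- (- (- (b * 1))))
step 2: neg_neg (→) rewrites (- (- (b * 1))) into (b * 1), now (- (b * 1))
step 3: mul_one (→) rewrites (b * 1) into b, reaching cost 5 (bound 5)

(- b)   [cost 5]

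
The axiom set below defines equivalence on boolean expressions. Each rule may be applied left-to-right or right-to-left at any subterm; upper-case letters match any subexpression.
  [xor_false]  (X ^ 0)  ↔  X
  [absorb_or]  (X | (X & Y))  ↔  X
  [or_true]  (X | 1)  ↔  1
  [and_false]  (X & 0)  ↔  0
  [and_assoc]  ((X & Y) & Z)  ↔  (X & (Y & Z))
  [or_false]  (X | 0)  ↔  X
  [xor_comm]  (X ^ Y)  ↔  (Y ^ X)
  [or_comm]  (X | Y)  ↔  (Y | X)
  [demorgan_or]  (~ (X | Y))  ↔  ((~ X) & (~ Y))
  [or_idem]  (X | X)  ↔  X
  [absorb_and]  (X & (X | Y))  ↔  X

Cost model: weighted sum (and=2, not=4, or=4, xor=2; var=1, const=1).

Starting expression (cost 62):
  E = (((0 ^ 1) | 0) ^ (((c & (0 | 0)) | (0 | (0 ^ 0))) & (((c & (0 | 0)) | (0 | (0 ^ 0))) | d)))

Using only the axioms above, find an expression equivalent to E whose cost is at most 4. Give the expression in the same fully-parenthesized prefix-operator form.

(1) (((c & (0 | 0)) | (0 | (0 ^ 0))) & (((c & (0 | 0)) | (0 | (0 ^ 0))) | d))  =[absorb_and →]=  ((c & (0 | 0)) | (0 | (0 ^ 0)))    ⊢ (((0 ^ 1) | 0) ^ ((c & (0 | 0)) | (0 | (0 ^ 0))))
(2) (0 ^ 0)  =[xor_false →]=  0    ⊢ (((0 ^ 1) | 0) ^ ((c & (0 | 0)) | (0 | 0)))
(3) (0 | 0)  =[or_idem →]=  0    ⊢ (((0 ^ 1) | 0) ^ ((c & (0 | 0)) | 0))
(4) ((0 ^ 1) | 0)  =[or_false →]=  (0 ^ 1)    ⊢ ((0 ^ 1) ^ ((c & (0 | 0)) | 0))
(5) (0 | 0)  =[or_idem →]=  0    ⊢ ((0 ^ 1) ^ ((c & 0) | 0))
(6) ((c & 0) | 0)  =[or_false →]=  (c & 0)    ⊢ ((0 ^ 1) ^ (c & 0))
(7) (0 ^ 1)  =[xor_comm →]=  (1 ^ 0)    ⊢ ((1 ^ 0) ^ (c & 0))
(8) (c & 0)  =[and_false →]=  0    ⊢ ((1 ^ 0) ^ 0)
(9) (1 ^ 0)  =[xor_false →]=  1    ⊢ cost 4, within 4

(1 ^ 0)   [cost 4]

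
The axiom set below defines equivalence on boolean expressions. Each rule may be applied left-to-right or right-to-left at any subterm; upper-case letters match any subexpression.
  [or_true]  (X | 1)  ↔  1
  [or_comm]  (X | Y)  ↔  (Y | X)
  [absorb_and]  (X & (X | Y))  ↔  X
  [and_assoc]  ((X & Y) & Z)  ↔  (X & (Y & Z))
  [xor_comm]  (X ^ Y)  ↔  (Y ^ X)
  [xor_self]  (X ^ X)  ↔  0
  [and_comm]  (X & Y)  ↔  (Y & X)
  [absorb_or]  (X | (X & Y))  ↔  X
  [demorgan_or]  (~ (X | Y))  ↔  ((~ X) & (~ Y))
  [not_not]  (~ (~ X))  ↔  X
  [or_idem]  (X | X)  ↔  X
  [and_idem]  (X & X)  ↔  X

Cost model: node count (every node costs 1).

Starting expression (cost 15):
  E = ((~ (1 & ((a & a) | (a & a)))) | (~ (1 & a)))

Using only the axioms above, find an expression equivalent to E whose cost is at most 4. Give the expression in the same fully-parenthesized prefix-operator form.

step 1: or_idem (→) rewrites ((a & a) | (a & a)) into (a & a), now ((~ (1 & (a & a))) | (~ (1 & a)))
step 2: and_idem (→) rewrites (a & a) into a, now ((~ (1 & a)) | (~ (1 & a)))
step 3: or_idem (→) rewrites ((~ (1 & a)) | (~ (1 & a))) into (~ (1 & a)), reaching cost 4 (bound 4)

(~ (1 & a))   [cost 4]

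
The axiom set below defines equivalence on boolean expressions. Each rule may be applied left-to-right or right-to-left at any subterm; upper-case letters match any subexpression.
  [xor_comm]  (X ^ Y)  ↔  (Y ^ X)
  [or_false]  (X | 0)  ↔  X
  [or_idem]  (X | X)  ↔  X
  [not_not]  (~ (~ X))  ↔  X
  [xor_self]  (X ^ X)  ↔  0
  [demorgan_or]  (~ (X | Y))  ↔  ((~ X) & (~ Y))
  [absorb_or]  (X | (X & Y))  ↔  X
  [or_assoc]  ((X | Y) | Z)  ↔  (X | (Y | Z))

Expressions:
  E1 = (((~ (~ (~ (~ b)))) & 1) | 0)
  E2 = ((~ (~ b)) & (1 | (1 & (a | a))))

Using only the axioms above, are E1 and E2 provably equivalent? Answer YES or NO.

YES

step 1: not_not (→) rewrites (~ (~ (~ (~ b)))) into (~ (~ b)), now (((~ (~ b)) & 1) | 0)
step 2: or_false (→) rewrites (((~ (~ b)) & 1) | 0) into ((~ (~ b)) & 1)
step 3: absorb_or (←) rewrites 1 into (1 | (1 & a)), now ((~ (~ b)) & (1 | (1 & a)))
step 4: or_idem (←) rewrites a into (a | a), which is E2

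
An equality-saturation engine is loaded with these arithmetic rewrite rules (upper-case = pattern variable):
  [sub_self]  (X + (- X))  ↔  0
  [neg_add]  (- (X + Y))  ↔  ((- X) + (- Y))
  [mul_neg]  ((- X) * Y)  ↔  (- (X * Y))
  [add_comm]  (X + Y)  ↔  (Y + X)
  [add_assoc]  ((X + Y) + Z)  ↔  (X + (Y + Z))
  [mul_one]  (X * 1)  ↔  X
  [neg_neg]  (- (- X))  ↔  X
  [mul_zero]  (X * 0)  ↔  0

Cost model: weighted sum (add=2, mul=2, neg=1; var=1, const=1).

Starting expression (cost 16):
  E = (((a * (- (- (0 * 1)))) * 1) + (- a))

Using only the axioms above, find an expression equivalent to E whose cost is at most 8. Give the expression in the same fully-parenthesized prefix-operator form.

((a * 0) + (- a))   [cost 8]

(1) (0 * 1)  =[mul_one →]=  0    ⊢ (((a * (- (- 0))) * 1) + (- a))
(2) ((a * (- (- 0))) * 1)  =[mul_one →]=  (a * (- (- 0)))    ⊢ ((a * (- (- 0))) + (- a))
(3) (- (- 0))  =[neg_neg →]=  0    ⊢ cost 8, within 8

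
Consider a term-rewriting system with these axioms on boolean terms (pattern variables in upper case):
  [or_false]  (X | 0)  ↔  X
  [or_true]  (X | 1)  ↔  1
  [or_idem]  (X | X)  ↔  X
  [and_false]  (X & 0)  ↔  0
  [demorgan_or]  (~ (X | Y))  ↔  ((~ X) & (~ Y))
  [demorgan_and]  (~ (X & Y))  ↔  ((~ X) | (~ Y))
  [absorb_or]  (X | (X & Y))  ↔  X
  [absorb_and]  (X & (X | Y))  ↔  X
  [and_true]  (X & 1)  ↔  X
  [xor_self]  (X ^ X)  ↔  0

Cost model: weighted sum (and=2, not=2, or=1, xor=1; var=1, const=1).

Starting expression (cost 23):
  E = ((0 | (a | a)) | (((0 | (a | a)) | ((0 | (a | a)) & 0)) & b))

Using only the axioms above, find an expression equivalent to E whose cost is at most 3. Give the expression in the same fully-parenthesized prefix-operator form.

step 1: absorb_or (→) rewrites ((0 | (a | a)) | ((0 | (a | a)) & 0)) into (0 | (a | a)), now ((0 | (a | a)) | ((0 | (a | a)) & b))
step 2: absorb_or (→) rewrites ((0 | (a | a)) | ((0 | (a | a)) & b)) into (0 | (a | a))
step 3: or_idem (→) rewrites (a | a) into a, reaching cost 3 (bound 3)

(0 | a)   [cost 3]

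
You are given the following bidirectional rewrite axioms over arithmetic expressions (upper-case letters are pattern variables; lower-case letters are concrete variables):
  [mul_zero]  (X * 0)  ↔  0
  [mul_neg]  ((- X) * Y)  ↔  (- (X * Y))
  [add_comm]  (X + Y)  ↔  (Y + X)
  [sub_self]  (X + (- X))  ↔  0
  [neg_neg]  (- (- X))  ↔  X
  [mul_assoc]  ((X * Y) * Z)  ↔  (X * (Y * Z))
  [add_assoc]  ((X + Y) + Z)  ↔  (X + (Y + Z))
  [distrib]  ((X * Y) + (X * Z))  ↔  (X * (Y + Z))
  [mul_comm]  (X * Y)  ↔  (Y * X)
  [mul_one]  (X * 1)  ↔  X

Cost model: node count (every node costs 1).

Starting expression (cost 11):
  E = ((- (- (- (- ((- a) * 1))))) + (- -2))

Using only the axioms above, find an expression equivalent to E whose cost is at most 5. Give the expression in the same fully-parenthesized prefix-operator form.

(1) ((- a) * 1)  =[mul_one →]=  (- a)    ⊢ ((- (- (- (- (- a))))) + (- -2))
(2) (- (- (- (- (- a)))))  =[neg_neg →]=  (- (- (- a)))    ⊢ ((- (- (- a))) + (- -2))
(3) (- (- a))  =[neg_neg →]=  a    ⊢ cost 5, within 5

((- a) + (- -2))   [cost 5]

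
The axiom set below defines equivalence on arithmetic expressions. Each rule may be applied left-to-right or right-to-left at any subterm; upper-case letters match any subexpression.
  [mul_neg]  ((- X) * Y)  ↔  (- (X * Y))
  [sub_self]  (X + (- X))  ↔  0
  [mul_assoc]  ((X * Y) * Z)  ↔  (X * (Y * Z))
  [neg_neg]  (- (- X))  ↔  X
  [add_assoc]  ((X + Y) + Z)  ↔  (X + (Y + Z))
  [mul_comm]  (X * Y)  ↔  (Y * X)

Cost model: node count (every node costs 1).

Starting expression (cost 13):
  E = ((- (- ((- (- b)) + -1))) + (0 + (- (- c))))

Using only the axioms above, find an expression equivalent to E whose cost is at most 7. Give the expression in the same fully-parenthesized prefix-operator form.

((b + -1) + (0 + c))   [cost 7]

1. [neg_neg →] (- (- c))  →  c;  E = ((- (- ((- (- b)) + -1))) + (0 + c))
2. [neg_neg →] (- (- b))  →  b;  E = ((- (- (b + -1))) + (0 + c))
3. [neg_neg →] (- (- (b + -1)))  →  (b + -1);  cost 7 ≤ 7, done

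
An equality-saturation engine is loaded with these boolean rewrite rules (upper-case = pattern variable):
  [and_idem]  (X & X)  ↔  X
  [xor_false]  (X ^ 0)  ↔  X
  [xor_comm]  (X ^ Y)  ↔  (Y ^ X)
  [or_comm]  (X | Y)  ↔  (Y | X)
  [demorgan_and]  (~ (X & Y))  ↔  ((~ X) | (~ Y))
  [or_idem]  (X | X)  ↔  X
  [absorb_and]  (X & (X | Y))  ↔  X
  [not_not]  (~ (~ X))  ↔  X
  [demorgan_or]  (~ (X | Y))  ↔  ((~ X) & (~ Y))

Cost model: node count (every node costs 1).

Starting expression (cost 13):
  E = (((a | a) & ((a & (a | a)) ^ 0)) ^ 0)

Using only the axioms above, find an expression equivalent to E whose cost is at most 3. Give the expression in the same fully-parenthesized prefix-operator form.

step 1: absorb_and (→) rewrites (a & (a | a)) into a, now (((a | a) & (a ^ 0)) ^ 0)
step 2: or_idem (→) rewrites (a | a) into a, now ((a & (a ^ 0)) ^ 0)
step 3: xor_false (→) rewrites ((a & (a ^ 0)) ^ 0) into (a & (a ^ 0))
step 4: xor_false (→) rewrites (a ^ 0) into a, reaching cost 3 (bound 3)

(a & a)   [cost 3]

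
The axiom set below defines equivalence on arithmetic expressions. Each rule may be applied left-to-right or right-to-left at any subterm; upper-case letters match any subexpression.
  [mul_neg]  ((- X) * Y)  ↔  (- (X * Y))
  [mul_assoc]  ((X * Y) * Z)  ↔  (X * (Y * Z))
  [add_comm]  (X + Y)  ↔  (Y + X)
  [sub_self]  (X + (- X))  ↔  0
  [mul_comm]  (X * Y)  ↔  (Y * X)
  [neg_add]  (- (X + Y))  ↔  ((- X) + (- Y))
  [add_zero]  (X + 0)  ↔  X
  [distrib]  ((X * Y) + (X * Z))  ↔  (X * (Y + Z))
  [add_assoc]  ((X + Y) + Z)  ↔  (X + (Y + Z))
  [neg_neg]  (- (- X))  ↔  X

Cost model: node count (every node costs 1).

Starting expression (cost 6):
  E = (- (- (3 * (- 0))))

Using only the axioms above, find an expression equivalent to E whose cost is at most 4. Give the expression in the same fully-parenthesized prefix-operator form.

(3 * (- 0))   [cost 4]

1. [neg_neg →] (- (- (3 * (- 0))))  →  (3 * (- 0));  cost 4 ≤ 4, done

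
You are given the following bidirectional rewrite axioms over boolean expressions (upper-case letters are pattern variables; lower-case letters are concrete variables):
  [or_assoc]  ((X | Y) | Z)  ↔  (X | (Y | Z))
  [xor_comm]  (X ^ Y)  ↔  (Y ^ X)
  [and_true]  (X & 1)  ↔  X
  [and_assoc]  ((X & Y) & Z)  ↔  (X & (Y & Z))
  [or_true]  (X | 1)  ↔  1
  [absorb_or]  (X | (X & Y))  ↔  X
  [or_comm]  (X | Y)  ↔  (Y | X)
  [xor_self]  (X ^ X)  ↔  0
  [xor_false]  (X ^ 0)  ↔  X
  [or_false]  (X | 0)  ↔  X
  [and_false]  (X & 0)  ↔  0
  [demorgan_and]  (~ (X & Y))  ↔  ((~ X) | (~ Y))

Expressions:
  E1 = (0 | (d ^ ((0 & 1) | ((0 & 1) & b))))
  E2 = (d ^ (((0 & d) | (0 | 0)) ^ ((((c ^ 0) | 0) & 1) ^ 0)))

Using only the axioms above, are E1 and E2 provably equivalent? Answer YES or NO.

NO

All listed rules preserve value, hence provable equivalence implies equal values everywhere; look for a separating assignment.
b=0, c=1, d=0 gives E1 ↦ 0, E2 ↦ 1; values differ ⇒ not provably equivalent.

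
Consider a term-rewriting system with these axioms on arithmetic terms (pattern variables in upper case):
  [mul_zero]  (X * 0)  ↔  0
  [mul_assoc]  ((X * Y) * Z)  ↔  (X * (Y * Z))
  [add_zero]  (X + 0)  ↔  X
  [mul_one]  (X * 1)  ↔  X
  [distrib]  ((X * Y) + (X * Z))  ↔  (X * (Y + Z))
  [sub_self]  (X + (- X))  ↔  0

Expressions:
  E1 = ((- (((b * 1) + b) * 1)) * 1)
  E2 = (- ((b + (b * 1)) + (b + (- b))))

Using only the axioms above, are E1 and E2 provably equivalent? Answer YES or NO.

YES

(1) ((- (((b * 1) + b) * 1)) * 1)  =[mul_one →]=  (- (((b * 1) + b) * 1))
(2) (b * 1)  =[mul_one →]=  b    ⊢ (- ((b + b) * 1))
(3) ((b + b) * 1)  =[mul_one →]=  (b + b)    ⊢ (- (b + b))
(4) (b + b)  =[add_zero ←]=  ((b + b) + 0)    ⊢ (- ((b + b) + 0))
(5) b  =[mul_one ←]=  (b * 1)    ⊢ (- ((b + (b * 1)) + 0))
(6) 0  =[sub_self ←]=  (b + (- b))    ⊢ E2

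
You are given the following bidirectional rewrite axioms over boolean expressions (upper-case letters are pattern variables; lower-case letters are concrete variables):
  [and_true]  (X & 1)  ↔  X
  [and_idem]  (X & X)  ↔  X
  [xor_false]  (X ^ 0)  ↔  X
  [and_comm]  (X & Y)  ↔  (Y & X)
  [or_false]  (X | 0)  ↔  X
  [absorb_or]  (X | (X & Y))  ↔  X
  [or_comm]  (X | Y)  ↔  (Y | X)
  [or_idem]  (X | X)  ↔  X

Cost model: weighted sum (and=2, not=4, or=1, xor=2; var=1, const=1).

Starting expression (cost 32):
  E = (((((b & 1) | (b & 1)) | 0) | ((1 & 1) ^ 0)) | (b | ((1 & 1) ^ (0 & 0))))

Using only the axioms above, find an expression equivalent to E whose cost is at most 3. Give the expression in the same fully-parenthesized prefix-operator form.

1. [or_idem →] ((b & 1) | (b & 1))  →  (b & 1);  E = ((((b & 1) | 0) | ((1 & 1) ^ 0)) | (b | ((1 & 1) ^ (0 & 0))))
2. [and_true →] (b & 1)  →  b;  E = (((b | 0) | ((1 & 1) ^ 0)) | (b | ((1 & 1) ^ (0 & 0))))
3. [and_idem →] (0 & 0)  →  0;  E = (((b | 0) | ((1 & 1) ^ 0)) | (b | ((1 & 1) ^ 0)))
4. [or_false →] (b | 0)  →  b;  E = ((b | ((1 & 1) ^ 0)) | (b | ((1 & 1) ^ 0)))
5. [or_idem →] ((b | ((1 & 1) ^ 0)) | (b | ((1 & 1) ^ 0)))  →  (b | ((1 & 1) ^ 0))
6. [and_true →] (1 & 1)  →  1;  E = (b | (1 ^ 0))
7. [xor_false →] (1 ^ 0)  →  1;  cost 3 ≤ 3, done

(b | 1)   [cost 3]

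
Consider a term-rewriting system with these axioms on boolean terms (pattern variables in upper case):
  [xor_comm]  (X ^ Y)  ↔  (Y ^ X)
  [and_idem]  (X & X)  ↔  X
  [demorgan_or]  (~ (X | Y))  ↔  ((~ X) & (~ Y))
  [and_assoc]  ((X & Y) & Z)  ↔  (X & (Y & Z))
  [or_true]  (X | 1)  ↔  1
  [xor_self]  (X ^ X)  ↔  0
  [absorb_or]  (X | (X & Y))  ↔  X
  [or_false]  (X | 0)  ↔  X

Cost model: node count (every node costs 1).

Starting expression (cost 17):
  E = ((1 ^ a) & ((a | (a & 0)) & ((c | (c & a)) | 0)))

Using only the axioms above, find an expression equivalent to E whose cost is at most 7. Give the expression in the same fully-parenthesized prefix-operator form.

step 1: or_false (→) rewrites ((c | (c & a)) | 0) into (c | (c & a)), now ((1 ^ a) & ((a | (a & 0)) & (c | (c & a))))
step 2: absorb_or (→) rewrites (c | (c & a)) into c, now ((1 ^ a) & ((a | (a & 0)) & c))
step 3: absorb_or (→) rewrites (a | (a & 0)) into a, reaching cost 7 (bound 7)

((1 ^ a) & (a & c))   [cost 7]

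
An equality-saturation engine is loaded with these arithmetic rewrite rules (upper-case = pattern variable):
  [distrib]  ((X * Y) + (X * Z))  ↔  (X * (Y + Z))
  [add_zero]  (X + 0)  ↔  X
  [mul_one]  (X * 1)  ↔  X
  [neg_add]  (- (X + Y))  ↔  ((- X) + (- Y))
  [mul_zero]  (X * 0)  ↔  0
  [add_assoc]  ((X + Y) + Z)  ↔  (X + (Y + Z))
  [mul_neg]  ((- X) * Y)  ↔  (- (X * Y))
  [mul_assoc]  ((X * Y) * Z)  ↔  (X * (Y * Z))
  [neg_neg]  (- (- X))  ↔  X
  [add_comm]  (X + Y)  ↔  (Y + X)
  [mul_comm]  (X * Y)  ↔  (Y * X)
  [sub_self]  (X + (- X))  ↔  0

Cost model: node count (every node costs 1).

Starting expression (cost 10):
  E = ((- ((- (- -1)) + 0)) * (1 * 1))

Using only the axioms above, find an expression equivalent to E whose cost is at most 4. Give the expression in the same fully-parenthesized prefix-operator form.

((- -1) * 1)   [cost 4]

1. [neg_neg →] (- (- -1))  →  -1;  E = ((- (-1 + 0)) * (1 * 1))
2. [mul_one →] (1 * 1)  →  1;  E = ((- (-1 + 0)) * 1)
3. [add_zero →] (-1 + 0)  →  -1;  cost 4 ≤ 4, done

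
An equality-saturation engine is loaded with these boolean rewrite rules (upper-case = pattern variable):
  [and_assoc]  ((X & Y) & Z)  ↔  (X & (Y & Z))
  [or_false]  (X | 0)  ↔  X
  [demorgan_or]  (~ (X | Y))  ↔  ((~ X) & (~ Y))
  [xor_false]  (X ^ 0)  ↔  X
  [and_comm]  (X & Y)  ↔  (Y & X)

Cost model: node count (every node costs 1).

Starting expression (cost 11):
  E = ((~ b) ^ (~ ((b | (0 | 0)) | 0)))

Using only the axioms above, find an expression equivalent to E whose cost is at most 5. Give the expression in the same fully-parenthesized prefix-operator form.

(1) (0 | 0)  =[or_false →]=  0    ⊢ ((~ b) ^ (~ ((b | 0) | 0)))
(2) ((b | 0) | 0)  =[or_false →]=  (b | 0)    ⊢ ((~ b) ^ (~ (b | 0)))
(3) (b | 0)  =[or_false →]=  b    ⊢ cost 5, within 5

((~ b) ^ (~ b))   [cost 5]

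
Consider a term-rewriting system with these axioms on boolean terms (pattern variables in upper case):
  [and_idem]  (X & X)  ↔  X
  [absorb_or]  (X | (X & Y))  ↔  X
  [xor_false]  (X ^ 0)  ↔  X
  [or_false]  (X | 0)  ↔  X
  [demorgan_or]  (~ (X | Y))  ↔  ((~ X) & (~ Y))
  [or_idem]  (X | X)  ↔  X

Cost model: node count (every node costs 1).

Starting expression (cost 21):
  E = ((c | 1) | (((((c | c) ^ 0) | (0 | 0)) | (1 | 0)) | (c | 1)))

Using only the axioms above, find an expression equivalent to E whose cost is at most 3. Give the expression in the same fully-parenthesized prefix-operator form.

(c | 1)   [cost 3]

(1) (c | c)  =[or_idem →]=  c    ⊢ ((c | 1) | ((((c ^ 0) | (0 | 0)) | (1 | 0)) | (c | 1)))
(2) (0 | 0)  =[or_false →]=  0    ⊢ ((c | 1) | ((((c ^ 0) | 0) | (1 | 0)) | (c | 1)))
(3) (c ^ 0)  =[xor_false →]=  c    ⊢ ((c | 1) | (((c | 0) | (1 | 0)) | (c | 1)))
(4) (1 | 0)  =[or_false →]=  1    ⊢ ((c | 1) | (((c | 0) | 1) | (c | 1)))
(5) (c | 0)  =[or_false →]=  c    ⊢ ((c | 1) | ((c | 1) | (c | 1)))
(6) ((c | 1) | (c | 1))  =[or_idem →]=  (c | 1)    ⊢ ((c | 1) | (c | 1))
(7) ((c | 1) | (c | 1))  =[or_idem →]=  (c | 1)    ⊢ cost 3, within 3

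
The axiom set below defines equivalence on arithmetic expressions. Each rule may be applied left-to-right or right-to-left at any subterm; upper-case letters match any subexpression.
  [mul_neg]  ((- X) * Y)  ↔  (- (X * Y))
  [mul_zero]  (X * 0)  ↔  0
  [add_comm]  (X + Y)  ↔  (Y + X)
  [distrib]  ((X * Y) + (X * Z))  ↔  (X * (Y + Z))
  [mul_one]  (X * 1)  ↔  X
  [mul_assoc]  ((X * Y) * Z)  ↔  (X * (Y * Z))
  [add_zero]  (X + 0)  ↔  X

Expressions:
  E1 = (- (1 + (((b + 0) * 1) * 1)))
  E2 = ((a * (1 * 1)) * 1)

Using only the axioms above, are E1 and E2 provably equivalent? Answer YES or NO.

The axioms are sound identities: if E1 ↔* E2 then E1 and E2 evaluate identically under any assignment.
Under a=0, b=0: E1 evaluates to -1, E2 to 0. Distinct ⇒ no rewrite sequence connects them.

NO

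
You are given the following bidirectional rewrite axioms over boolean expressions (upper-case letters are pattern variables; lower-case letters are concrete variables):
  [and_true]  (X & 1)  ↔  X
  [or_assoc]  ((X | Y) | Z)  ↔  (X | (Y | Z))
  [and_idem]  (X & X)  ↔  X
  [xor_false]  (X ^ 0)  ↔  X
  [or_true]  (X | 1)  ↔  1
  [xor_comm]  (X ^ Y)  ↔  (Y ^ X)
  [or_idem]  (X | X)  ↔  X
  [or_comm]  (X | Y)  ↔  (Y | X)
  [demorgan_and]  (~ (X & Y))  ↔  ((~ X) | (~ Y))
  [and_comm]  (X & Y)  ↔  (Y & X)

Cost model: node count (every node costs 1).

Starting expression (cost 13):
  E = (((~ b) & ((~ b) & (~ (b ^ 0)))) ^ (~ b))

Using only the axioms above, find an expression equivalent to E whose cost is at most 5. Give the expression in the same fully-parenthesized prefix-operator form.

((~ b) ^ (~ b))   [cost 5]

1. [xor_false →] (b ^ 0)  →  b;  E = (((~ b) & ((~ b) & (~ b))) ^ (~ b))
2. [and_idem →] ((~ b) & (~ b))  →  (~ b);  E = (((~ b) & (~ b)) ^ (~ b))
3. [and_idem →] ((~ b) & (~ b))  →  (~ b);  cost 5 ≤ 5, done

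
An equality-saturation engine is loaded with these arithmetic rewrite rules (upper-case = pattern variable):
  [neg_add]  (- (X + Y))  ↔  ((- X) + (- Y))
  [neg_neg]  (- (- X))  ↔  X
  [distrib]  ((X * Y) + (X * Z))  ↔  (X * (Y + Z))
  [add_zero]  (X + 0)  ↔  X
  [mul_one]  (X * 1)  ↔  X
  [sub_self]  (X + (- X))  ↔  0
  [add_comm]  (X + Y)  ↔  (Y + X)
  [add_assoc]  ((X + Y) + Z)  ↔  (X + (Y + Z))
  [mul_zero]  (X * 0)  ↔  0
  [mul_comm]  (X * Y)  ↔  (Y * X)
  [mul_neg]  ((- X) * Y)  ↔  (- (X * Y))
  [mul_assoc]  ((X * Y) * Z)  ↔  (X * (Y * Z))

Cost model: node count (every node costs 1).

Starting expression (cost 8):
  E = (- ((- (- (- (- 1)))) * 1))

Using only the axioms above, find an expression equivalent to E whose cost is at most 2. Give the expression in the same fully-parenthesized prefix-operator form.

(- 1)   [cost 2]

(1) ((- (- (- (- 1)))) * 1)  =[mul_one →]=  (- (- (- (- 1))))    ⊢ (- (- (- (- (- 1)))))
(2) (- (- (- (- 1))))  =[neg_neg →]=  (- (- 1))    ⊢ (- (- (- 1)))
(3) (- (- 1))  =[neg_neg →]=  1    ⊢ cost 2, within 2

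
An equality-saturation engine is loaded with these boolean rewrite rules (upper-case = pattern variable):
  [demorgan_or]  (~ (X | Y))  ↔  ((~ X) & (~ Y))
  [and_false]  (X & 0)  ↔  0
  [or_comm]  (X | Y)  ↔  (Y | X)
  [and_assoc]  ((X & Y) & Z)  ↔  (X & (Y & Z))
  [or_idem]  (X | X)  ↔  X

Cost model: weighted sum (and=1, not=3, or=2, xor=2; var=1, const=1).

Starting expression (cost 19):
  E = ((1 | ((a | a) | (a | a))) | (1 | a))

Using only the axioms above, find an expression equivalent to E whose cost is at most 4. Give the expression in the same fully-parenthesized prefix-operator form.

1. [or_idem →] ((a | a) | (a | a))  →  (a | a);  E = ((1 | (a | a)) | (1 | a))
2. [or_idem →] (a | a)  →  a;  E = ((1 | a) | (1 | a))
3. [or_idem →] ((1 | a) | (1 | a))  →  (1 | a);  cost 4 ≤ 4, done

(1 | a)   [cost 4]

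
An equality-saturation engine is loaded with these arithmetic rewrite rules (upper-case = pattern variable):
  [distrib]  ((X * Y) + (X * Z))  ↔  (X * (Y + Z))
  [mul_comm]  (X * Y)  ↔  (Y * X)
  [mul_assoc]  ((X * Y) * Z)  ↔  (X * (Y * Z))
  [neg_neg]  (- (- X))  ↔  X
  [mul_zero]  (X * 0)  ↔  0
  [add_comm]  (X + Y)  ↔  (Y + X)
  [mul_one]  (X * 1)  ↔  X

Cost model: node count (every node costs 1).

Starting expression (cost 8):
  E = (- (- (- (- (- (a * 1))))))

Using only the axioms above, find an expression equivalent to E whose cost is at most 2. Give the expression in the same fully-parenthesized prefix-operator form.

(- a)   [cost 2]

1. [neg_neg →] (- (- (- (a * 1))))  →  (- (a * 1));  E = (- (- (- (a * 1))))
2. [mul_one →] (a * 1)  →  a;  E = (- (- (- a)))
3. [neg_neg →] (- (- a))  →  a;  cost 2 ≤ 2, done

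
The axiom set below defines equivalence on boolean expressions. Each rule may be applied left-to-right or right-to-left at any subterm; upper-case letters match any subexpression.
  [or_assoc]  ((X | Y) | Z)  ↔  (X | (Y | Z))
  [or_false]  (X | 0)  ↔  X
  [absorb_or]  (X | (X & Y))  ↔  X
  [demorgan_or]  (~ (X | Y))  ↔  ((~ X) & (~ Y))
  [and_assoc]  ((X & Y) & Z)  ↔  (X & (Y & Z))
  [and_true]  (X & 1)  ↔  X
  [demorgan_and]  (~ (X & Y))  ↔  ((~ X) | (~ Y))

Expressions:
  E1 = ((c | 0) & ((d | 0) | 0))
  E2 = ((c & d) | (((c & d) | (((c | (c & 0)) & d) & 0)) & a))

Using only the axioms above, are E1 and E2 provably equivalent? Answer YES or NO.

YES

1. [or_false →] ((d | 0) | 0)  →  (d | 0);  E1 = ((c | 0) & (d | 0))
2. [or_false →] (c | 0)  →  c;  E1 = (c & (d | 0))
3. [or_false →] (d | 0)  →  d;  E1 = (c & d)
4. [absorb_or ←] (c & d)  →  ((c & d) | ((c & d) & a))
5. [absorb_or ←] (c & d)  →  ((c & d) | ((c & d) & 0));  E1 = ((c & d) | (((c & d) | ((c & d) & 0)) & a))
6. [absorb_or ←] c  →  (c | (c & 0));  this is E2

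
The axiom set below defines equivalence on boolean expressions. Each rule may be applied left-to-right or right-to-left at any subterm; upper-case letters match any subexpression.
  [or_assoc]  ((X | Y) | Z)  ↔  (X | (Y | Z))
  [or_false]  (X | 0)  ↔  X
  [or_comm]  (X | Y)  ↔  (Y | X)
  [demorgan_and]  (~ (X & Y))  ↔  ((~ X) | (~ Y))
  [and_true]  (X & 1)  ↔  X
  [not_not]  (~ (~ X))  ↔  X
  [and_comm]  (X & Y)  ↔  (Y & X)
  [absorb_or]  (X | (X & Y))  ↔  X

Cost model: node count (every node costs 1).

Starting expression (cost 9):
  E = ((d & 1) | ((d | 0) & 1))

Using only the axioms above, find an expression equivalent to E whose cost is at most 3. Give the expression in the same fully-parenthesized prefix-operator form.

(d | d)   [cost 3]

(1) ((d | 0) & 1)  =[and_true →]=  (d | 0)    ⊢ ((d & 1) | (d | 0))
(2) (d & 1)  =[and_true →]=  d    ⊢ (d | (d | 0))
(3) (d | 0)  =[or_false →]=  d    ⊢ cost 3, within 3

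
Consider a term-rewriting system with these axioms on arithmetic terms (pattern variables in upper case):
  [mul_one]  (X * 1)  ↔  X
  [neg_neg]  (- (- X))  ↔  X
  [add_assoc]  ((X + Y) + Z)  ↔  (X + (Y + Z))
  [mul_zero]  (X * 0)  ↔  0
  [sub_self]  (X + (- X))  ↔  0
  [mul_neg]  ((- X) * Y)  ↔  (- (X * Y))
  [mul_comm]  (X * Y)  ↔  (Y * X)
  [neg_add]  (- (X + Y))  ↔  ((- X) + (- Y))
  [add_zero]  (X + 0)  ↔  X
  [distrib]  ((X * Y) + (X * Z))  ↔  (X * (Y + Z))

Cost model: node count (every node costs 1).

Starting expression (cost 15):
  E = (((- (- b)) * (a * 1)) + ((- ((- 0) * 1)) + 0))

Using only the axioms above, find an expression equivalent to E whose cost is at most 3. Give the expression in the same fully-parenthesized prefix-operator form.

(b * a)   [cost 3]

(1) ((- 0) * 1)  =[mul_one →]=  (- 0)    ⊢ (((- (- b)) * (a * 1)) + ((- (- 0)) + 0))
(2) (- (- b))  =[neg_neg →]=  b    ⊢ ((b * (a * 1)) + ((- (- 0)) + 0))
(3) (a * 1)  =[mul_one →]=  a    ⊢ ((b * a) + ((- (- 0)) + 0))
(4) ((- (- 0)) + 0)  =[add_zero →]=  (- (- 0))    ⊢ ((b * a) + (- (- 0)))
(5) (- (- 0))  =[neg_neg →]=  0    ⊢ ((b * a) + 0)
(6) ((b * a) + 0)  =[add_zero →]=  (b * a)    ⊢ cost 3, within 3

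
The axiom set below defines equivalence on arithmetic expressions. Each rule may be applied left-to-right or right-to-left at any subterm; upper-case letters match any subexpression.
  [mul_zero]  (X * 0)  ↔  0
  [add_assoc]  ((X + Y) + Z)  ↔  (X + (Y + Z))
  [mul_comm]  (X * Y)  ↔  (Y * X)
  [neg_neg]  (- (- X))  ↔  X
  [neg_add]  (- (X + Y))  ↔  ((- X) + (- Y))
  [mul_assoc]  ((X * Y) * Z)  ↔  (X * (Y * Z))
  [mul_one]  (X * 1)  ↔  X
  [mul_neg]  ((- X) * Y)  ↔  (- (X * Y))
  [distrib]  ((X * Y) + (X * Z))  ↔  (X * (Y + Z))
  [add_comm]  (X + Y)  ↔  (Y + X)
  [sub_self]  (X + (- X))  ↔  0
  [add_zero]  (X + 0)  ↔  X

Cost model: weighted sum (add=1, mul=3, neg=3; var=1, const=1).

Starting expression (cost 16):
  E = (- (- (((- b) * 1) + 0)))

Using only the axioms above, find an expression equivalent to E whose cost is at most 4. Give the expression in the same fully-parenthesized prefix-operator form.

1. [neg_neg →] (- (- (((- b) * 1) + 0)))  →  (((- b) * 1) + 0)
2. [add_zero →] (((- b) * 1) + 0)  →  ((- b) * 1)
3. [mul_one →] ((- b) * 1)  →  (- b);  cost 4 ≤ 4, done

(- b)   [cost 4]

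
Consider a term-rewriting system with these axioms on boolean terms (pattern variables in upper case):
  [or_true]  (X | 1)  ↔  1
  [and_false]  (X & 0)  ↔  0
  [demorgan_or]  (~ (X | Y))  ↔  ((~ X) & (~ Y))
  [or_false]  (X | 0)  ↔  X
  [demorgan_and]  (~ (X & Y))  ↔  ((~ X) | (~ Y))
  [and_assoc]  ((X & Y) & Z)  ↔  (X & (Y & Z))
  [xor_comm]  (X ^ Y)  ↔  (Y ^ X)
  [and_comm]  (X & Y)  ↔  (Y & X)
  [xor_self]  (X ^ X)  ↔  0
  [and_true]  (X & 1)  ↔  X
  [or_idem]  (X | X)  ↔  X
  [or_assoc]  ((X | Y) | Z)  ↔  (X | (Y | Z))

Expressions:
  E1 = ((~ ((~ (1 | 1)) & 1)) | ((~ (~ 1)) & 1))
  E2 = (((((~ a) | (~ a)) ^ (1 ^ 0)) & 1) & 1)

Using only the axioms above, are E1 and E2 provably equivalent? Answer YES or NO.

NO

All listed rules preserve value, hence provable equivalence implies equal values everywhere; look for a separating assignment.
a=0 gives E1 ↦ 1, E2 ↦ 0; values differ ⇒ not provably equivalent.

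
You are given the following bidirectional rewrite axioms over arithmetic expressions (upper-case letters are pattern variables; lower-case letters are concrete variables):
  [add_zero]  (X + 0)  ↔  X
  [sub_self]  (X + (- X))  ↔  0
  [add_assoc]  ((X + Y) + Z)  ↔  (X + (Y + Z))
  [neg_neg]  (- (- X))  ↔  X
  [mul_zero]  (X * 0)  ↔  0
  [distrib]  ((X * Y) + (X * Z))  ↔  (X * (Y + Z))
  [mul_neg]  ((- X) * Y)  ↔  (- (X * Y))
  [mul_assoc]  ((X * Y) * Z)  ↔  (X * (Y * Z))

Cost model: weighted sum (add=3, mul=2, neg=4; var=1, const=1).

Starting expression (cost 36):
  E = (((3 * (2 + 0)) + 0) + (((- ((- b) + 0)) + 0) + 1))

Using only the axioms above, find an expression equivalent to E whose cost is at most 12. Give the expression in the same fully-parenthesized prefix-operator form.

(1) ((- b) + 0)  =[add_zero →]=  (- b)    ⊢ (((3 * (2 + 0)) + 0) + (((- (- b)) + 0) + 1))
(2) (- (- b))  =[neg_neg →]=  b    ⊢ (((3 * (2 + 0)) + 0) + ((b + 0) + 1))
(3) (2 + 0)  =[add_zero →]=  2    ⊢ (((3 * 2) + 0) + ((b + 0) + 1))
(4) ((3 * 2) + 0)  =[add_zero →]=  (3 * 2)    ⊢ ((3 * 2) + ((b + 0) + 1))
(5) (b + 0)  =[add_zero →]=  b    ⊢ cost 12, within 12

((3 * 2) + (b + 1))   [cost 12]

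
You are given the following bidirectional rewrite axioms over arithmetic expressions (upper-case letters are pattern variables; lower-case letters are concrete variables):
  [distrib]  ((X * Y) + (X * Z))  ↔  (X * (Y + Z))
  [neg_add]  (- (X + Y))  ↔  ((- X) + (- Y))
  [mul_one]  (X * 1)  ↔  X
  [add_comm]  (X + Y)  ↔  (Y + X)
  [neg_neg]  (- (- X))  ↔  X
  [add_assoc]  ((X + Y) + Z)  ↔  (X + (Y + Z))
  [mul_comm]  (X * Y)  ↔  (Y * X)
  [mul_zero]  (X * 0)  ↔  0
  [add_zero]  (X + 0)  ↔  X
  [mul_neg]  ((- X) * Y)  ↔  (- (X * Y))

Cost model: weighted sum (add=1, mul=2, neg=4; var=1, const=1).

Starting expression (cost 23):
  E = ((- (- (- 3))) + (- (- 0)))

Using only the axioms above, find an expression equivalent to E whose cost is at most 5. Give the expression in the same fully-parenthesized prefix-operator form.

(- 3)   [cost 5]

step 1: neg_neg (→) rewrites (- (- 0)) into 0, now ((- (- (- 3))) + 0)
step 2: add_zero (→) rewrites ((- (- (- 3))) + 0) into (- (- (- 3)))
step 3: neg_neg (→) rewrites (- (- (- 3))) into (- 3), reaching cost 5 (bound 5)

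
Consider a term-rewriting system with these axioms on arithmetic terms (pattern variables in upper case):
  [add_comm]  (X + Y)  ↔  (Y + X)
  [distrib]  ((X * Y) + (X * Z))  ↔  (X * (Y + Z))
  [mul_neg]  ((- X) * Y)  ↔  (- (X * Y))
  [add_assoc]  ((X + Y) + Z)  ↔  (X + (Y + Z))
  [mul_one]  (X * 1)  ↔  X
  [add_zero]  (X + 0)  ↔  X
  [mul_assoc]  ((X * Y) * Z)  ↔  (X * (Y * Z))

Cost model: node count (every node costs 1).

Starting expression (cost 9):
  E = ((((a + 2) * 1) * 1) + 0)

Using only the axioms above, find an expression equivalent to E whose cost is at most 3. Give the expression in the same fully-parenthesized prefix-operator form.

(a + 2)   [cost 3]

step 1: add_zero (→) rewrites ((((a + 2) * 1) * 1) + 0) into (((a + 2) * 1) * 1)
step 2: mul_one (→) rewrites (((a + 2) * 1) * 1) into ((a + 2) * 1)
step 3: mul_one (→) rewrites ((a + 2) * 1) into (a + 2), reaching cost 3 (bound 3)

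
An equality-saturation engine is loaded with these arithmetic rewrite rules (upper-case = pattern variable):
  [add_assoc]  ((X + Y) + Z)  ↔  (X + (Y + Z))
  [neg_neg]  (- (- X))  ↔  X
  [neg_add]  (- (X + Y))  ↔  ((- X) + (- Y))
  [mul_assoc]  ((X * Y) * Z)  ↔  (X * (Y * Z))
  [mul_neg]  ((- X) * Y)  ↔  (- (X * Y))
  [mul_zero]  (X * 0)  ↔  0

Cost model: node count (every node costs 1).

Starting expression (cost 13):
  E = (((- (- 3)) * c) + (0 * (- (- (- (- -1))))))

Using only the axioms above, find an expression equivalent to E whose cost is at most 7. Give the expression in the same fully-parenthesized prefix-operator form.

((3 * c) + (0 * -1))   [cost 7]

(1) (- (- -1))  =[neg_neg →]=  -1    ⊢ (((- (- 3)) * c) + (0 * (- (- -1))))
(2) (- (- -1))  =[neg_neg →]=  -1    ⊢ (((- (- 3)) * c) + (0 * -1))
(3) (- (- 3))  =[neg_neg →]=  3    ⊢ cost 7, within 7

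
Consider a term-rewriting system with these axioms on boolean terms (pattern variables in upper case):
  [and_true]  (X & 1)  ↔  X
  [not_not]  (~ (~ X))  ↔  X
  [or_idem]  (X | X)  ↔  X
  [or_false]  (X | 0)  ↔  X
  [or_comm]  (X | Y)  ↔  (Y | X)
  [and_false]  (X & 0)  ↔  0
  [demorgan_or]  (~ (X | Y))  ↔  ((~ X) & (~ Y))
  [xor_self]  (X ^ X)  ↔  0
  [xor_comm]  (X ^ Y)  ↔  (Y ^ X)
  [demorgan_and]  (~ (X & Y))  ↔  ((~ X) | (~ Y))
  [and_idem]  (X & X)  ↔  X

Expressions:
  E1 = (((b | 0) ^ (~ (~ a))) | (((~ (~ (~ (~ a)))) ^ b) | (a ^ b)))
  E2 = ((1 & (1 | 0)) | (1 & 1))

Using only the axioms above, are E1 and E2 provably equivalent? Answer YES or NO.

The axioms are sound identities: if E1 ↔* E2 then E1 and E2 evaluate identically under any assignment.
Under a=0, b=0: E1 evaluates to 0, E2 to 1. Distinct ⇒ no rewrite sequence connects them.

NO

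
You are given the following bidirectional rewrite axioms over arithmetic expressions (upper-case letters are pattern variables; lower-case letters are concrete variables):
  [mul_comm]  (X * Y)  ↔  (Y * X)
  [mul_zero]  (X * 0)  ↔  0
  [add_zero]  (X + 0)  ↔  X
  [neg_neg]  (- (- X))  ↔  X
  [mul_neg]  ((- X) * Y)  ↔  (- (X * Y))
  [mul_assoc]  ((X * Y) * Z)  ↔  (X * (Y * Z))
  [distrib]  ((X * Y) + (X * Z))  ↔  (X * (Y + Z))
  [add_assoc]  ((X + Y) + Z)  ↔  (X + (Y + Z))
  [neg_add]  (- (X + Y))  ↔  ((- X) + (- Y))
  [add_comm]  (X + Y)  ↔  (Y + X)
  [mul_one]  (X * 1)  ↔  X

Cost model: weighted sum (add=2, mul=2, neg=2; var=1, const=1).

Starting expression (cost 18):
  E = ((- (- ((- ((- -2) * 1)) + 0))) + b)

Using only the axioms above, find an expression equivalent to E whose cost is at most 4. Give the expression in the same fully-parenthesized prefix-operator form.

(b + -2)   [cost 4]

step 1: neg_neg (→) rewrites (- (- ((- ((- -2) * 1)) + 0))) into ((- ((- -2) * 1)) + 0), now (((- ((- -2) * 1)) + 0) + b)
step 2: add_comm (→) rewrites (((- ((- -2) * 1)) + 0) + b) into (b + ((- ((- -2) * 1)) + 0))
step 3: add_zero (→) rewrites ((- ((- -2) * 1)) + 0) into (- ((- -2) * 1)), now (b + (- ((- -2) * 1)))
step 4: mul_one (→) rewrites ((- -2) * 1) into (- -2), now (b + (- (- -2)))
step 5: neg_neg (→) rewrites (- (- -2)) into -2, reaching cost 4 (bound 4)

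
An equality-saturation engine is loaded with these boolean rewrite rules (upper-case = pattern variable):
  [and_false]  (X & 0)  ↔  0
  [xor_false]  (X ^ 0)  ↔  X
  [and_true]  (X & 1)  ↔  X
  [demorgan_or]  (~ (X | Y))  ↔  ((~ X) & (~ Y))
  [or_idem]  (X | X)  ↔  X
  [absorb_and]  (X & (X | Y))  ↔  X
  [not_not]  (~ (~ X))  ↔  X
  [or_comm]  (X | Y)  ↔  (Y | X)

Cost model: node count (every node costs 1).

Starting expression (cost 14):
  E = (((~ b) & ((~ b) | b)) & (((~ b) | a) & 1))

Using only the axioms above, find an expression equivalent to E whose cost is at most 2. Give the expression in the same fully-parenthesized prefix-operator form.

(~ b)   [cost 2]

step 1: absorb_and (→) rewrites ((~ b) & ((~ b) | b)) into (~ b), now ((~ b) & (((~ b) | a) & 1))
step 2: and_true (→) rewrites (((~ b) | a) & 1) into ((~ b) | a), now ((~ b) & ((~ b) | a))
step 3: absorb_and (→) rewrites ((~ b) & ((~ b) | a)) into (~ b), reaching cost 2 (bound 2)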